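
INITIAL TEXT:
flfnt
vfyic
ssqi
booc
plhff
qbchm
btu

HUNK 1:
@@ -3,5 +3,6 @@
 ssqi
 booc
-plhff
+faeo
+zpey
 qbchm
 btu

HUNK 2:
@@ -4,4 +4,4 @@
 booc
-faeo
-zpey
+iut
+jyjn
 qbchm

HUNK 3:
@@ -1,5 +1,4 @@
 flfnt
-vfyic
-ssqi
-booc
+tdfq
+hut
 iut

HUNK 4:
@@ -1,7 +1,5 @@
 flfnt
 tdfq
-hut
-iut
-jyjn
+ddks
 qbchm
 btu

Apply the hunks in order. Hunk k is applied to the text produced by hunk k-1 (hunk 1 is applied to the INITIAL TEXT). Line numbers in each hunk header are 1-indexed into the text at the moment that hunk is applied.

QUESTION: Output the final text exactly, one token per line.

Hunk 1: at line 3 remove [plhff] add [faeo,zpey] -> 8 lines: flfnt vfyic ssqi booc faeo zpey qbchm btu
Hunk 2: at line 4 remove [faeo,zpey] add [iut,jyjn] -> 8 lines: flfnt vfyic ssqi booc iut jyjn qbchm btu
Hunk 3: at line 1 remove [vfyic,ssqi,booc] add [tdfq,hut] -> 7 lines: flfnt tdfq hut iut jyjn qbchm btu
Hunk 4: at line 1 remove [hut,iut,jyjn] add [ddks] -> 5 lines: flfnt tdfq ddks qbchm btu

Answer: flfnt
tdfq
ddks
qbchm
btu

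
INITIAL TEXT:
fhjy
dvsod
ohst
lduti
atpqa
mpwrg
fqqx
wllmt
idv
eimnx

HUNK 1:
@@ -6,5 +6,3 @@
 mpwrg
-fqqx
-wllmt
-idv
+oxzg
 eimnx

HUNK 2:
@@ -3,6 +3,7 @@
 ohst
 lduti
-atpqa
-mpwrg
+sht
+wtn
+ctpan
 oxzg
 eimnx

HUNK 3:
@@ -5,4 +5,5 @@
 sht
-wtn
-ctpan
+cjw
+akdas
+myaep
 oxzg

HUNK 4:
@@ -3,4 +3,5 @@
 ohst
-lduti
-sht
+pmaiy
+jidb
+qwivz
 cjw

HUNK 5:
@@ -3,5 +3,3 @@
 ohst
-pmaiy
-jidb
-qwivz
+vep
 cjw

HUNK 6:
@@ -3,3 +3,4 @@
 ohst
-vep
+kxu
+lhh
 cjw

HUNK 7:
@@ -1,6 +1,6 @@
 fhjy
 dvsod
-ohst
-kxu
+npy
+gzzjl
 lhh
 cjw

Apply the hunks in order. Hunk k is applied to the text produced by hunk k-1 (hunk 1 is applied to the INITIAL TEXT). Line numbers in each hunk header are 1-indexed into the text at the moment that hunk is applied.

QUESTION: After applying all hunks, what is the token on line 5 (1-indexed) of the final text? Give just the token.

Answer: lhh

Derivation:
Hunk 1: at line 6 remove [fqqx,wllmt,idv] add [oxzg] -> 8 lines: fhjy dvsod ohst lduti atpqa mpwrg oxzg eimnx
Hunk 2: at line 3 remove [atpqa,mpwrg] add [sht,wtn,ctpan] -> 9 lines: fhjy dvsod ohst lduti sht wtn ctpan oxzg eimnx
Hunk 3: at line 5 remove [wtn,ctpan] add [cjw,akdas,myaep] -> 10 lines: fhjy dvsod ohst lduti sht cjw akdas myaep oxzg eimnx
Hunk 4: at line 3 remove [lduti,sht] add [pmaiy,jidb,qwivz] -> 11 lines: fhjy dvsod ohst pmaiy jidb qwivz cjw akdas myaep oxzg eimnx
Hunk 5: at line 3 remove [pmaiy,jidb,qwivz] add [vep] -> 9 lines: fhjy dvsod ohst vep cjw akdas myaep oxzg eimnx
Hunk 6: at line 3 remove [vep] add [kxu,lhh] -> 10 lines: fhjy dvsod ohst kxu lhh cjw akdas myaep oxzg eimnx
Hunk 7: at line 1 remove [ohst,kxu] add [npy,gzzjl] -> 10 lines: fhjy dvsod npy gzzjl lhh cjw akdas myaep oxzg eimnx
Final line 5: lhh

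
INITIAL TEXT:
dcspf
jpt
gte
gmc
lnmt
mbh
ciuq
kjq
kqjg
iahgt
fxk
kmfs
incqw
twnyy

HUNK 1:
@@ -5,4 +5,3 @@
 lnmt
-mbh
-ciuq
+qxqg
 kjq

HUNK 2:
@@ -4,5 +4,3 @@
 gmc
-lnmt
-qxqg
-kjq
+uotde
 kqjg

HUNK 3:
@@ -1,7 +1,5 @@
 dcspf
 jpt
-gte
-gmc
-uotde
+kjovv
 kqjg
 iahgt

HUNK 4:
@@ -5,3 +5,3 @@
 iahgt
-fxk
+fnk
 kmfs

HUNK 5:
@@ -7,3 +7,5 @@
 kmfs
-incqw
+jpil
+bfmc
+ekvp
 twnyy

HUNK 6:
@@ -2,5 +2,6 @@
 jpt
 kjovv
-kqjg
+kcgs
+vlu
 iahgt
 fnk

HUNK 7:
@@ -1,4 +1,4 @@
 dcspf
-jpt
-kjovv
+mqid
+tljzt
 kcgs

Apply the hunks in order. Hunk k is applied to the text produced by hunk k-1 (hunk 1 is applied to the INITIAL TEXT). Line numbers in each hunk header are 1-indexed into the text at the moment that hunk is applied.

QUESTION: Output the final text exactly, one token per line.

Hunk 1: at line 5 remove [mbh,ciuq] add [qxqg] -> 13 lines: dcspf jpt gte gmc lnmt qxqg kjq kqjg iahgt fxk kmfs incqw twnyy
Hunk 2: at line 4 remove [lnmt,qxqg,kjq] add [uotde] -> 11 lines: dcspf jpt gte gmc uotde kqjg iahgt fxk kmfs incqw twnyy
Hunk 3: at line 1 remove [gte,gmc,uotde] add [kjovv] -> 9 lines: dcspf jpt kjovv kqjg iahgt fxk kmfs incqw twnyy
Hunk 4: at line 5 remove [fxk] add [fnk] -> 9 lines: dcspf jpt kjovv kqjg iahgt fnk kmfs incqw twnyy
Hunk 5: at line 7 remove [incqw] add [jpil,bfmc,ekvp] -> 11 lines: dcspf jpt kjovv kqjg iahgt fnk kmfs jpil bfmc ekvp twnyy
Hunk 6: at line 2 remove [kqjg] add [kcgs,vlu] -> 12 lines: dcspf jpt kjovv kcgs vlu iahgt fnk kmfs jpil bfmc ekvp twnyy
Hunk 7: at line 1 remove [jpt,kjovv] add [mqid,tljzt] -> 12 lines: dcspf mqid tljzt kcgs vlu iahgt fnk kmfs jpil bfmc ekvp twnyy

Answer: dcspf
mqid
tljzt
kcgs
vlu
iahgt
fnk
kmfs
jpil
bfmc
ekvp
twnyy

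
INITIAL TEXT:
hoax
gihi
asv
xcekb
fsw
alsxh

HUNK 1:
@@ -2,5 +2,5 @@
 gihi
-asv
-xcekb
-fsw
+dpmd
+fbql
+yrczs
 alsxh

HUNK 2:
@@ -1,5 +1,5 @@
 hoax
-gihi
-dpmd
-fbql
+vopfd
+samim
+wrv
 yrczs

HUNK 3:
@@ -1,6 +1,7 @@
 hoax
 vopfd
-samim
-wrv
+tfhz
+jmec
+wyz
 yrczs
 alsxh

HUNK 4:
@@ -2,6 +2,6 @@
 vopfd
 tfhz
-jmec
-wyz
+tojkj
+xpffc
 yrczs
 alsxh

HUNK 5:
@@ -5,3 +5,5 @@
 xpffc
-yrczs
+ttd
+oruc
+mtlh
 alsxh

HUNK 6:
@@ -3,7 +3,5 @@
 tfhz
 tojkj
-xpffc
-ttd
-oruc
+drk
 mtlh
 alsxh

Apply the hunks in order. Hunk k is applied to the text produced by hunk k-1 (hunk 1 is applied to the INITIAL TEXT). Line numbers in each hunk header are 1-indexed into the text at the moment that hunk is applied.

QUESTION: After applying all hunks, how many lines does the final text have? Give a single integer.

Answer: 7

Derivation:
Hunk 1: at line 2 remove [asv,xcekb,fsw] add [dpmd,fbql,yrczs] -> 6 lines: hoax gihi dpmd fbql yrczs alsxh
Hunk 2: at line 1 remove [gihi,dpmd,fbql] add [vopfd,samim,wrv] -> 6 lines: hoax vopfd samim wrv yrczs alsxh
Hunk 3: at line 1 remove [samim,wrv] add [tfhz,jmec,wyz] -> 7 lines: hoax vopfd tfhz jmec wyz yrczs alsxh
Hunk 4: at line 2 remove [jmec,wyz] add [tojkj,xpffc] -> 7 lines: hoax vopfd tfhz tojkj xpffc yrczs alsxh
Hunk 5: at line 5 remove [yrczs] add [ttd,oruc,mtlh] -> 9 lines: hoax vopfd tfhz tojkj xpffc ttd oruc mtlh alsxh
Hunk 6: at line 3 remove [xpffc,ttd,oruc] add [drk] -> 7 lines: hoax vopfd tfhz tojkj drk mtlh alsxh
Final line count: 7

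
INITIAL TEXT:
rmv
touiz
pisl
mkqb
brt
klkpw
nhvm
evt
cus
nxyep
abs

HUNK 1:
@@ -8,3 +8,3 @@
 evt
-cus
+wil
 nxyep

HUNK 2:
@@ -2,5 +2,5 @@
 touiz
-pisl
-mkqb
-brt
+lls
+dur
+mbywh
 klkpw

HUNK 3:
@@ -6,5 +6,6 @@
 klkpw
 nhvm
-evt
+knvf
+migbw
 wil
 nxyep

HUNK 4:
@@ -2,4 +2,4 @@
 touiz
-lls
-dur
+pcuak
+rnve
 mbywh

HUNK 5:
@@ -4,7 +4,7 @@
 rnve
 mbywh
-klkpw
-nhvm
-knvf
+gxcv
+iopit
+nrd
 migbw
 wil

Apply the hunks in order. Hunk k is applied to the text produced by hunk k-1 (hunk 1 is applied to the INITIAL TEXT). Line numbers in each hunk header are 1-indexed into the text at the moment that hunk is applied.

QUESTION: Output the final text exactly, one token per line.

Hunk 1: at line 8 remove [cus] add [wil] -> 11 lines: rmv touiz pisl mkqb brt klkpw nhvm evt wil nxyep abs
Hunk 2: at line 2 remove [pisl,mkqb,brt] add [lls,dur,mbywh] -> 11 lines: rmv touiz lls dur mbywh klkpw nhvm evt wil nxyep abs
Hunk 3: at line 6 remove [evt] add [knvf,migbw] -> 12 lines: rmv touiz lls dur mbywh klkpw nhvm knvf migbw wil nxyep abs
Hunk 4: at line 2 remove [lls,dur] add [pcuak,rnve] -> 12 lines: rmv touiz pcuak rnve mbywh klkpw nhvm knvf migbw wil nxyep abs
Hunk 5: at line 4 remove [klkpw,nhvm,knvf] add [gxcv,iopit,nrd] -> 12 lines: rmv touiz pcuak rnve mbywh gxcv iopit nrd migbw wil nxyep abs

Answer: rmv
touiz
pcuak
rnve
mbywh
gxcv
iopit
nrd
migbw
wil
nxyep
abs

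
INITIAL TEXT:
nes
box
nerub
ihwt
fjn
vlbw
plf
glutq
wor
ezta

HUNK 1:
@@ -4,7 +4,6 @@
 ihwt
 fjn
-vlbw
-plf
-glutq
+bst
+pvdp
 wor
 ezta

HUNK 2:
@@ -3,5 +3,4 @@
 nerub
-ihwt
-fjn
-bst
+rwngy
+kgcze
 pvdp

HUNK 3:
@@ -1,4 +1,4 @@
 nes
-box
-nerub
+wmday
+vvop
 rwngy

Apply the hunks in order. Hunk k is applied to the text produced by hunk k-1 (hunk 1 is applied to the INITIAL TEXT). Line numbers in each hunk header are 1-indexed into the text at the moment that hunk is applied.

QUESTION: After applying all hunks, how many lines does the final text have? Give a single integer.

Hunk 1: at line 4 remove [vlbw,plf,glutq] add [bst,pvdp] -> 9 lines: nes box nerub ihwt fjn bst pvdp wor ezta
Hunk 2: at line 3 remove [ihwt,fjn,bst] add [rwngy,kgcze] -> 8 lines: nes box nerub rwngy kgcze pvdp wor ezta
Hunk 3: at line 1 remove [box,nerub] add [wmday,vvop] -> 8 lines: nes wmday vvop rwngy kgcze pvdp wor ezta
Final line count: 8

Answer: 8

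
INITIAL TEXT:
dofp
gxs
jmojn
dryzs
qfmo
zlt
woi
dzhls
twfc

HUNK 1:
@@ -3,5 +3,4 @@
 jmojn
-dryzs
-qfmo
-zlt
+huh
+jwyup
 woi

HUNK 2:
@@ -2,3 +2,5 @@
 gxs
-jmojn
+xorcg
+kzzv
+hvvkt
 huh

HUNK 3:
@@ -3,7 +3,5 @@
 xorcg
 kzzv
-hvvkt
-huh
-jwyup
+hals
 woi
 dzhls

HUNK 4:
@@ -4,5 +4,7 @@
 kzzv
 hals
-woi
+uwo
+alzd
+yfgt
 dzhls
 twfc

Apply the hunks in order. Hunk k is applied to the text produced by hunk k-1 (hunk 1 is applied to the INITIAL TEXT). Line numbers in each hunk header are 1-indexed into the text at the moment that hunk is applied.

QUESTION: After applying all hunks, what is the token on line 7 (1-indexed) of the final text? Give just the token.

Answer: alzd

Derivation:
Hunk 1: at line 3 remove [dryzs,qfmo,zlt] add [huh,jwyup] -> 8 lines: dofp gxs jmojn huh jwyup woi dzhls twfc
Hunk 2: at line 2 remove [jmojn] add [xorcg,kzzv,hvvkt] -> 10 lines: dofp gxs xorcg kzzv hvvkt huh jwyup woi dzhls twfc
Hunk 3: at line 3 remove [hvvkt,huh,jwyup] add [hals] -> 8 lines: dofp gxs xorcg kzzv hals woi dzhls twfc
Hunk 4: at line 4 remove [woi] add [uwo,alzd,yfgt] -> 10 lines: dofp gxs xorcg kzzv hals uwo alzd yfgt dzhls twfc
Final line 7: alzd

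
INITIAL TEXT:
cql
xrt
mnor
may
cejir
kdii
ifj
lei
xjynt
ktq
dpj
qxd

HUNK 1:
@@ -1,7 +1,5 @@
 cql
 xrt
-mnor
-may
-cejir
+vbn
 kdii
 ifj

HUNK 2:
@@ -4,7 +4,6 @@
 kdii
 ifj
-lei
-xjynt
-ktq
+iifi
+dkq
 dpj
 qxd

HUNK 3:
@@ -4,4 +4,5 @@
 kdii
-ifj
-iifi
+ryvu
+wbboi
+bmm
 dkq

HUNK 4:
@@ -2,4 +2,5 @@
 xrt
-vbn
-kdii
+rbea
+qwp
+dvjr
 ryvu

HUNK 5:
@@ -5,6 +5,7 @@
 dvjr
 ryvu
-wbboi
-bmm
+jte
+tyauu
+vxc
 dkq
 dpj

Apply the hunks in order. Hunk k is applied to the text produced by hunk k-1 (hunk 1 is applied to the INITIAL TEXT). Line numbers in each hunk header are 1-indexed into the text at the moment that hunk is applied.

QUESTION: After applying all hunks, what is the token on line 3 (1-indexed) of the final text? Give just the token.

Answer: rbea

Derivation:
Hunk 1: at line 1 remove [mnor,may,cejir] add [vbn] -> 10 lines: cql xrt vbn kdii ifj lei xjynt ktq dpj qxd
Hunk 2: at line 4 remove [lei,xjynt,ktq] add [iifi,dkq] -> 9 lines: cql xrt vbn kdii ifj iifi dkq dpj qxd
Hunk 3: at line 4 remove [ifj,iifi] add [ryvu,wbboi,bmm] -> 10 lines: cql xrt vbn kdii ryvu wbboi bmm dkq dpj qxd
Hunk 4: at line 2 remove [vbn,kdii] add [rbea,qwp,dvjr] -> 11 lines: cql xrt rbea qwp dvjr ryvu wbboi bmm dkq dpj qxd
Hunk 5: at line 5 remove [wbboi,bmm] add [jte,tyauu,vxc] -> 12 lines: cql xrt rbea qwp dvjr ryvu jte tyauu vxc dkq dpj qxd
Final line 3: rbea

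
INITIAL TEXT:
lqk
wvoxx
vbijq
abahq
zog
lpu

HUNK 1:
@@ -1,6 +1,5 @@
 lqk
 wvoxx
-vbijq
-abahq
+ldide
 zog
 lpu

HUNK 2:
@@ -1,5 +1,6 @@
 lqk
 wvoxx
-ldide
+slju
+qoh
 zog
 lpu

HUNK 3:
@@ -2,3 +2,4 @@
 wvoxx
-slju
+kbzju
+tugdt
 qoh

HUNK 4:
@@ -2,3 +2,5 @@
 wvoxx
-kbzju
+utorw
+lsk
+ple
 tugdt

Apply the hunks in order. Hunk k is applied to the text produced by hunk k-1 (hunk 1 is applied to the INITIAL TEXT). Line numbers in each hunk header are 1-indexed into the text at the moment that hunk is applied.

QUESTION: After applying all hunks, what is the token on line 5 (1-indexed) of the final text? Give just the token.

Hunk 1: at line 1 remove [vbijq,abahq] add [ldide] -> 5 lines: lqk wvoxx ldide zog lpu
Hunk 2: at line 1 remove [ldide] add [slju,qoh] -> 6 lines: lqk wvoxx slju qoh zog lpu
Hunk 3: at line 2 remove [slju] add [kbzju,tugdt] -> 7 lines: lqk wvoxx kbzju tugdt qoh zog lpu
Hunk 4: at line 2 remove [kbzju] add [utorw,lsk,ple] -> 9 lines: lqk wvoxx utorw lsk ple tugdt qoh zog lpu
Final line 5: ple

Answer: ple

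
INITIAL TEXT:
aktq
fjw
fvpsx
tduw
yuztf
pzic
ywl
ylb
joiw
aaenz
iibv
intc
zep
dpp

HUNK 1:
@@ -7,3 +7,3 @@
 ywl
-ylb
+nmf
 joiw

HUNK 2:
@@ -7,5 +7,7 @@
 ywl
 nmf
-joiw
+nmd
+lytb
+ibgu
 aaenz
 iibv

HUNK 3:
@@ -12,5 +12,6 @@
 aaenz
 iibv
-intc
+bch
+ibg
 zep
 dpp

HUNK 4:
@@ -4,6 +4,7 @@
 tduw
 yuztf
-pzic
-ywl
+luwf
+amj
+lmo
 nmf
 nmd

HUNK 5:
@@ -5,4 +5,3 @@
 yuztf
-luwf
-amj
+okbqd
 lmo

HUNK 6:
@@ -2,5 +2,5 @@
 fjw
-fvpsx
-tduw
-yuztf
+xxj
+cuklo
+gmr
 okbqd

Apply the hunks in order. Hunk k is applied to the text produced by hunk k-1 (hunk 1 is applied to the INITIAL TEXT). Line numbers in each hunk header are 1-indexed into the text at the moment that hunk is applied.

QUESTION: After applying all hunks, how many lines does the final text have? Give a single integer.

Hunk 1: at line 7 remove [ylb] add [nmf] -> 14 lines: aktq fjw fvpsx tduw yuztf pzic ywl nmf joiw aaenz iibv intc zep dpp
Hunk 2: at line 7 remove [joiw] add [nmd,lytb,ibgu] -> 16 lines: aktq fjw fvpsx tduw yuztf pzic ywl nmf nmd lytb ibgu aaenz iibv intc zep dpp
Hunk 3: at line 12 remove [intc] add [bch,ibg] -> 17 lines: aktq fjw fvpsx tduw yuztf pzic ywl nmf nmd lytb ibgu aaenz iibv bch ibg zep dpp
Hunk 4: at line 4 remove [pzic,ywl] add [luwf,amj,lmo] -> 18 lines: aktq fjw fvpsx tduw yuztf luwf amj lmo nmf nmd lytb ibgu aaenz iibv bch ibg zep dpp
Hunk 5: at line 5 remove [luwf,amj] add [okbqd] -> 17 lines: aktq fjw fvpsx tduw yuztf okbqd lmo nmf nmd lytb ibgu aaenz iibv bch ibg zep dpp
Hunk 6: at line 2 remove [fvpsx,tduw,yuztf] add [xxj,cuklo,gmr] -> 17 lines: aktq fjw xxj cuklo gmr okbqd lmo nmf nmd lytb ibgu aaenz iibv bch ibg zep dpp
Final line count: 17

Answer: 17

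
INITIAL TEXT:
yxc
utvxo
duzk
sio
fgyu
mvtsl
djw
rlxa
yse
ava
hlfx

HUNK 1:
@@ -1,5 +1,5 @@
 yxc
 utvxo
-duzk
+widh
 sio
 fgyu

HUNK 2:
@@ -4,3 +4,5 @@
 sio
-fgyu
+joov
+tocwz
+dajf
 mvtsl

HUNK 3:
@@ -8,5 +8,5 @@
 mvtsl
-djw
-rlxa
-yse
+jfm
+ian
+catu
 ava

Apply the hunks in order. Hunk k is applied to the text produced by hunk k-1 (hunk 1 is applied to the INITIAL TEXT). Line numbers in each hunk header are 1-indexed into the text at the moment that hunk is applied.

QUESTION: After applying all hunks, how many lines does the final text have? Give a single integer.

Hunk 1: at line 1 remove [duzk] add [widh] -> 11 lines: yxc utvxo widh sio fgyu mvtsl djw rlxa yse ava hlfx
Hunk 2: at line 4 remove [fgyu] add [joov,tocwz,dajf] -> 13 lines: yxc utvxo widh sio joov tocwz dajf mvtsl djw rlxa yse ava hlfx
Hunk 3: at line 8 remove [djw,rlxa,yse] add [jfm,ian,catu] -> 13 lines: yxc utvxo widh sio joov tocwz dajf mvtsl jfm ian catu ava hlfx
Final line count: 13

Answer: 13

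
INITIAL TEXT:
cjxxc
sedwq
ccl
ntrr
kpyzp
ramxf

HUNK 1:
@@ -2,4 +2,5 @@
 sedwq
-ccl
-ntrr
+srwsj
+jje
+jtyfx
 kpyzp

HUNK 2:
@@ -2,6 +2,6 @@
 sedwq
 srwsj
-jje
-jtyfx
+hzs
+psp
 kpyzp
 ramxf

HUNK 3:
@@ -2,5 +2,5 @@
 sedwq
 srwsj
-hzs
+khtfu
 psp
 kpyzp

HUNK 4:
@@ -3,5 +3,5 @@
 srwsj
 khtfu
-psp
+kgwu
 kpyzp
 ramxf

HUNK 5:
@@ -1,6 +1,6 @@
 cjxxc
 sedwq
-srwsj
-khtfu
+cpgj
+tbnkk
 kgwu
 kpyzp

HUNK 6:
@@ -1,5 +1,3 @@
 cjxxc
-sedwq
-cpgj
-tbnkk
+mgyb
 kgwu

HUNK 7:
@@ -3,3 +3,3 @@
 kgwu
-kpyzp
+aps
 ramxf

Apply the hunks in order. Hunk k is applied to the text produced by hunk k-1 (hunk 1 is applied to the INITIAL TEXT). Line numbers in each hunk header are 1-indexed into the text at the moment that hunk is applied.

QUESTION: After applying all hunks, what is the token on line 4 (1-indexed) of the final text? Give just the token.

Hunk 1: at line 2 remove [ccl,ntrr] add [srwsj,jje,jtyfx] -> 7 lines: cjxxc sedwq srwsj jje jtyfx kpyzp ramxf
Hunk 2: at line 2 remove [jje,jtyfx] add [hzs,psp] -> 7 lines: cjxxc sedwq srwsj hzs psp kpyzp ramxf
Hunk 3: at line 2 remove [hzs] add [khtfu] -> 7 lines: cjxxc sedwq srwsj khtfu psp kpyzp ramxf
Hunk 4: at line 3 remove [psp] add [kgwu] -> 7 lines: cjxxc sedwq srwsj khtfu kgwu kpyzp ramxf
Hunk 5: at line 1 remove [srwsj,khtfu] add [cpgj,tbnkk] -> 7 lines: cjxxc sedwq cpgj tbnkk kgwu kpyzp ramxf
Hunk 6: at line 1 remove [sedwq,cpgj,tbnkk] add [mgyb] -> 5 lines: cjxxc mgyb kgwu kpyzp ramxf
Hunk 7: at line 3 remove [kpyzp] add [aps] -> 5 lines: cjxxc mgyb kgwu aps ramxf
Final line 4: aps

Answer: aps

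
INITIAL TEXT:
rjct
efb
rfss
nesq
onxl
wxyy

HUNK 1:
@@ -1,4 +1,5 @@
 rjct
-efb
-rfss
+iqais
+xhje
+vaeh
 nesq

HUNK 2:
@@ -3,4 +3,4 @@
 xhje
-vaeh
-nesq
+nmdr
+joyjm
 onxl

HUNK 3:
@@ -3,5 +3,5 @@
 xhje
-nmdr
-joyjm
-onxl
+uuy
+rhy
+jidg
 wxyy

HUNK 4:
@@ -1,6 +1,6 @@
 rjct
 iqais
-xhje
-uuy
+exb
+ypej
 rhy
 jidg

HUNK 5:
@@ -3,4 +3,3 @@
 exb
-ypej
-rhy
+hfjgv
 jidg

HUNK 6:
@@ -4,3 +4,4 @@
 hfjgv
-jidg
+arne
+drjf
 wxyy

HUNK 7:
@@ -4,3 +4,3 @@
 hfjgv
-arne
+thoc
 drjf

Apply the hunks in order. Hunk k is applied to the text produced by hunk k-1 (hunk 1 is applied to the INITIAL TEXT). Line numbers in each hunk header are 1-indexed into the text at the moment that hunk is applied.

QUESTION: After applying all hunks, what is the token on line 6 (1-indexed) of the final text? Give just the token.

Hunk 1: at line 1 remove [efb,rfss] add [iqais,xhje,vaeh] -> 7 lines: rjct iqais xhje vaeh nesq onxl wxyy
Hunk 2: at line 3 remove [vaeh,nesq] add [nmdr,joyjm] -> 7 lines: rjct iqais xhje nmdr joyjm onxl wxyy
Hunk 3: at line 3 remove [nmdr,joyjm,onxl] add [uuy,rhy,jidg] -> 7 lines: rjct iqais xhje uuy rhy jidg wxyy
Hunk 4: at line 1 remove [xhje,uuy] add [exb,ypej] -> 7 lines: rjct iqais exb ypej rhy jidg wxyy
Hunk 5: at line 3 remove [ypej,rhy] add [hfjgv] -> 6 lines: rjct iqais exb hfjgv jidg wxyy
Hunk 6: at line 4 remove [jidg] add [arne,drjf] -> 7 lines: rjct iqais exb hfjgv arne drjf wxyy
Hunk 7: at line 4 remove [arne] add [thoc] -> 7 lines: rjct iqais exb hfjgv thoc drjf wxyy
Final line 6: drjf

Answer: drjf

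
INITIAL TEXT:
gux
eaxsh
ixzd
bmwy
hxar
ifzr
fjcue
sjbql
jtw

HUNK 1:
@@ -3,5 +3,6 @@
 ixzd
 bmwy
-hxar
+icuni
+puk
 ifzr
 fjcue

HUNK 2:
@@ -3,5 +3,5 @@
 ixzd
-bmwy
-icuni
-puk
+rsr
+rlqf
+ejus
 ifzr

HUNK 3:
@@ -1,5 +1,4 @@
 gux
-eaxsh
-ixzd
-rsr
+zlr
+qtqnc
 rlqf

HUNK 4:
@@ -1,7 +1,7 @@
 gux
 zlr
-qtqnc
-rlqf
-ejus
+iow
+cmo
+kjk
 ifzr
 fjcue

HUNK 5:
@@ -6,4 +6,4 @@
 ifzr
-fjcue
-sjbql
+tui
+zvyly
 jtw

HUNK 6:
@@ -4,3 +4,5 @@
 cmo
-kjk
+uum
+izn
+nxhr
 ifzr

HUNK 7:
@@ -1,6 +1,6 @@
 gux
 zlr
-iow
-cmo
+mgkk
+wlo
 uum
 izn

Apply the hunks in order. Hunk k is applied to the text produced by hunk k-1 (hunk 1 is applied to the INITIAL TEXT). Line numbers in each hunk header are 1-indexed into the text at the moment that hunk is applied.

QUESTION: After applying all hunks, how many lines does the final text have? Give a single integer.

Answer: 11

Derivation:
Hunk 1: at line 3 remove [hxar] add [icuni,puk] -> 10 lines: gux eaxsh ixzd bmwy icuni puk ifzr fjcue sjbql jtw
Hunk 2: at line 3 remove [bmwy,icuni,puk] add [rsr,rlqf,ejus] -> 10 lines: gux eaxsh ixzd rsr rlqf ejus ifzr fjcue sjbql jtw
Hunk 3: at line 1 remove [eaxsh,ixzd,rsr] add [zlr,qtqnc] -> 9 lines: gux zlr qtqnc rlqf ejus ifzr fjcue sjbql jtw
Hunk 4: at line 1 remove [qtqnc,rlqf,ejus] add [iow,cmo,kjk] -> 9 lines: gux zlr iow cmo kjk ifzr fjcue sjbql jtw
Hunk 5: at line 6 remove [fjcue,sjbql] add [tui,zvyly] -> 9 lines: gux zlr iow cmo kjk ifzr tui zvyly jtw
Hunk 6: at line 4 remove [kjk] add [uum,izn,nxhr] -> 11 lines: gux zlr iow cmo uum izn nxhr ifzr tui zvyly jtw
Hunk 7: at line 1 remove [iow,cmo] add [mgkk,wlo] -> 11 lines: gux zlr mgkk wlo uum izn nxhr ifzr tui zvyly jtw
Final line count: 11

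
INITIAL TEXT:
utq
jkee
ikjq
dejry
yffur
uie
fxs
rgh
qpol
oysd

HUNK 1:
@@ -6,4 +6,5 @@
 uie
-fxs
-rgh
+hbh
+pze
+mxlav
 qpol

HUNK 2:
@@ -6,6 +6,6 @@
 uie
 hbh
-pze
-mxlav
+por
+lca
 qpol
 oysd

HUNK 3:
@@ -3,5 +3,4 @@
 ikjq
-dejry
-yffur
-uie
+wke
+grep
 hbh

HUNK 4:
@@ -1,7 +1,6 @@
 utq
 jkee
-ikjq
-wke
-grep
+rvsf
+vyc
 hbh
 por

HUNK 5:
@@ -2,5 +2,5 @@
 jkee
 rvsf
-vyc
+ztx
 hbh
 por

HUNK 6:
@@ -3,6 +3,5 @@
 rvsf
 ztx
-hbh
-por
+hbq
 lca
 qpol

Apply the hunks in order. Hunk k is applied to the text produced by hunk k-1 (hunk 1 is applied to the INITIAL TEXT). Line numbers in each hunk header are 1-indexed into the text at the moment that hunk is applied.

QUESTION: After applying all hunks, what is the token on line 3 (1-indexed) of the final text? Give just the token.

Hunk 1: at line 6 remove [fxs,rgh] add [hbh,pze,mxlav] -> 11 lines: utq jkee ikjq dejry yffur uie hbh pze mxlav qpol oysd
Hunk 2: at line 6 remove [pze,mxlav] add [por,lca] -> 11 lines: utq jkee ikjq dejry yffur uie hbh por lca qpol oysd
Hunk 3: at line 3 remove [dejry,yffur,uie] add [wke,grep] -> 10 lines: utq jkee ikjq wke grep hbh por lca qpol oysd
Hunk 4: at line 1 remove [ikjq,wke,grep] add [rvsf,vyc] -> 9 lines: utq jkee rvsf vyc hbh por lca qpol oysd
Hunk 5: at line 2 remove [vyc] add [ztx] -> 9 lines: utq jkee rvsf ztx hbh por lca qpol oysd
Hunk 6: at line 3 remove [hbh,por] add [hbq] -> 8 lines: utq jkee rvsf ztx hbq lca qpol oysd
Final line 3: rvsf

Answer: rvsf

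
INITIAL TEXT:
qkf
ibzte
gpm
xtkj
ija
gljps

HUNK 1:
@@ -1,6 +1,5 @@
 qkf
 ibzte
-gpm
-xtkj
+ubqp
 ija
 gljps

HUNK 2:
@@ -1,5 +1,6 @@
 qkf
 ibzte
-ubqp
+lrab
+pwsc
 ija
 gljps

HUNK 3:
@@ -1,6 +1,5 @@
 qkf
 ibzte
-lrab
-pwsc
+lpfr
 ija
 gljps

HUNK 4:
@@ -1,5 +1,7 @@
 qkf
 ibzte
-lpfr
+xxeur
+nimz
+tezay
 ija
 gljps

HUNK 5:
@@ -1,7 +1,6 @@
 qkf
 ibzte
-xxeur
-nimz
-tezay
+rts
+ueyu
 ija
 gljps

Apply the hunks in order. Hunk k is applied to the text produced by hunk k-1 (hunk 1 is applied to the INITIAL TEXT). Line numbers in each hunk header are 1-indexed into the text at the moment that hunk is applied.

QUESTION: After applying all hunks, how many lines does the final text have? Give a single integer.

Hunk 1: at line 1 remove [gpm,xtkj] add [ubqp] -> 5 lines: qkf ibzte ubqp ija gljps
Hunk 2: at line 1 remove [ubqp] add [lrab,pwsc] -> 6 lines: qkf ibzte lrab pwsc ija gljps
Hunk 3: at line 1 remove [lrab,pwsc] add [lpfr] -> 5 lines: qkf ibzte lpfr ija gljps
Hunk 4: at line 1 remove [lpfr] add [xxeur,nimz,tezay] -> 7 lines: qkf ibzte xxeur nimz tezay ija gljps
Hunk 5: at line 1 remove [xxeur,nimz,tezay] add [rts,ueyu] -> 6 lines: qkf ibzte rts ueyu ija gljps
Final line count: 6

Answer: 6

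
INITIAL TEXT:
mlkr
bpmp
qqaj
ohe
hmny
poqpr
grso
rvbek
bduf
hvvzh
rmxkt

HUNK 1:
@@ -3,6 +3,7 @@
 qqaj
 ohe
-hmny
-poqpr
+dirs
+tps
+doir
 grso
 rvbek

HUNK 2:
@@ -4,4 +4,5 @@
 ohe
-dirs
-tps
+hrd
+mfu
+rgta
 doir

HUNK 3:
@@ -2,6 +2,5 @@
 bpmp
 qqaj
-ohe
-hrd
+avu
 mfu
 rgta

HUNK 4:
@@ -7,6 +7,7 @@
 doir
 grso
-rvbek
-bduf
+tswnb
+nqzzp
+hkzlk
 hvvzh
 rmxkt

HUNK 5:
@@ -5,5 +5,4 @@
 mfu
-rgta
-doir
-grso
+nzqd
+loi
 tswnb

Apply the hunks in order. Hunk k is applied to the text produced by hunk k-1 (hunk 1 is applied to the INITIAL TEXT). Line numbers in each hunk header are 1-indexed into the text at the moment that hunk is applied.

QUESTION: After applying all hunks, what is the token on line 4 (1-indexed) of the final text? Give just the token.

Answer: avu

Derivation:
Hunk 1: at line 3 remove [hmny,poqpr] add [dirs,tps,doir] -> 12 lines: mlkr bpmp qqaj ohe dirs tps doir grso rvbek bduf hvvzh rmxkt
Hunk 2: at line 4 remove [dirs,tps] add [hrd,mfu,rgta] -> 13 lines: mlkr bpmp qqaj ohe hrd mfu rgta doir grso rvbek bduf hvvzh rmxkt
Hunk 3: at line 2 remove [ohe,hrd] add [avu] -> 12 lines: mlkr bpmp qqaj avu mfu rgta doir grso rvbek bduf hvvzh rmxkt
Hunk 4: at line 7 remove [rvbek,bduf] add [tswnb,nqzzp,hkzlk] -> 13 lines: mlkr bpmp qqaj avu mfu rgta doir grso tswnb nqzzp hkzlk hvvzh rmxkt
Hunk 5: at line 5 remove [rgta,doir,grso] add [nzqd,loi] -> 12 lines: mlkr bpmp qqaj avu mfu nzqd loi tswnb nqzzp hkzlk hvvzh rmxkt
Final line 4: avu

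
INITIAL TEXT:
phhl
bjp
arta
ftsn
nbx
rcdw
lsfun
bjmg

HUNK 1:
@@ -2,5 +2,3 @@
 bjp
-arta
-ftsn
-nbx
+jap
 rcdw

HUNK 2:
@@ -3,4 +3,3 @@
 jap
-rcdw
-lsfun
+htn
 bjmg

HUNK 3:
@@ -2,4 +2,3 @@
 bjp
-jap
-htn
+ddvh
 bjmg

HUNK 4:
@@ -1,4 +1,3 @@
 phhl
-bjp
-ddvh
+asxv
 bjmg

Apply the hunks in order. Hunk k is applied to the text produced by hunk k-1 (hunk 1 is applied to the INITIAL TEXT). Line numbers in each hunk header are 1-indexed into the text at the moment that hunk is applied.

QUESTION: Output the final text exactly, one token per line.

Answer: phhl
asxv
bjmg

Derivation:
Hunk 1: at line 2 remove [arta,ftsn,nbx] add [jap] -> 6 lines: phhl bjp jap rcdw lsfun bjmg
Hunk 2: at line 3 remove [rcdw,lsfun] add [htn] -> 5 lines: phhl bjp jap htn bjmg
Hunk 3: at line 2 remove [jap,htn] add [ddvh] -> 4 lines: phhl bjp ddvh bjmg
Hunk 4: at line 1 remove [bjp,ddvh] add [asxv] -> 3 lines: phhl asxv bjmg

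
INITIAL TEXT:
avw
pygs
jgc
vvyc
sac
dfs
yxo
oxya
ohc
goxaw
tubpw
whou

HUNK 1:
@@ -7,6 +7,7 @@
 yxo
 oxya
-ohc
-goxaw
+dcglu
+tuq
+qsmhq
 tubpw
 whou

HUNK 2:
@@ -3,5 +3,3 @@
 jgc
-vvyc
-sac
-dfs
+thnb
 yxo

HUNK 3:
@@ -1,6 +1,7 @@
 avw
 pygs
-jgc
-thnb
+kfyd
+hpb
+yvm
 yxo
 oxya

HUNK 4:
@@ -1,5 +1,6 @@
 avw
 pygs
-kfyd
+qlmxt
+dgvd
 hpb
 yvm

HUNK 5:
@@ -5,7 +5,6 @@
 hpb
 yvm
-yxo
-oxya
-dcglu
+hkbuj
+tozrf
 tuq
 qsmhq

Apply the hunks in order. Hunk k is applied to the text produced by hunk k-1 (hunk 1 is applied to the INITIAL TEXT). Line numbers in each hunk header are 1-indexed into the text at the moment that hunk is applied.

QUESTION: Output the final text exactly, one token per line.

Hunk 1: at line 7 remove [ohc,goxaw] add [dcglu,tuq,qsmhq] -> 13 lines: avw pygs jgc vvyc sac dfs yxo oxya dcglu tuq qsmhq tubpw whou
Hunk 2: at line 3 remove [vvyc,sac,dfs] add [thnb] -> 11 lines: avw pygs jgc thnb yxo oxya dcglu tuq qsmhq tubpw whou
Hunk 3: at line 1 remove [jgc,thnb] add [kfyd,hpb,yvm] -> 12 lines: avw pygs kfyd hpb yvm yxo oxya dcglu tuq qsmhq tubpw whou
Hunk 4: at line 1 remove [kfyd] add [qlmxt,dgvd] -> 13 lines: avw pygs qlmxt dgvd hpb yvm yxo oxya dcglu tuq qsmhq tubpw whou
Hunk 5: at line 5 remove [yxo,oxya,dcglu] add [hkbuj,tozrf] -> 12 lines: avw pygs qlmxt dgvd hpb yvm hkbuj tozrf tuq qsmhq tubpw whou

Answer: avw
pygs
qlmxt
dgvd
hpb
yvm
hkbuj
tozrf
tuq
qsmhq
tubpw
whou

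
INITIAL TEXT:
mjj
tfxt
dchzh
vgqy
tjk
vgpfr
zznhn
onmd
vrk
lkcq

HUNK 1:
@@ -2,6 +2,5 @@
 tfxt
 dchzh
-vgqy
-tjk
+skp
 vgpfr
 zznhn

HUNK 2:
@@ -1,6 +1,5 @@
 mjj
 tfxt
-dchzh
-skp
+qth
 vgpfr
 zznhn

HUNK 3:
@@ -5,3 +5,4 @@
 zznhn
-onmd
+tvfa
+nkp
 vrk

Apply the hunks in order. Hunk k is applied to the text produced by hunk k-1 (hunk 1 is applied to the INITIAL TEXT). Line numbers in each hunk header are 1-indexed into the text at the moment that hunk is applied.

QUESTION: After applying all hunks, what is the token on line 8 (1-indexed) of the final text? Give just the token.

Hunk 1: at line 2 remove [vgqy,tjk] add [skp] -> 9 lines: mjj tfxt dchzh skp vgpfr zznhn onmd vrk lkcq
Hunk 2: at line 1 remove [dchzh,skp] add [qth] -> 8 lines: mjj tfxt qth vgpfr zznhn onmd vrk lkcq
Hunk 3: at line 5 remove [onmd] add [tvfa,nkp] -> 9 lines: mjj tfxt qth vgpfr zznhn tvfa nkp vrk lkcq
Final line 8: vrk

Answer: vrk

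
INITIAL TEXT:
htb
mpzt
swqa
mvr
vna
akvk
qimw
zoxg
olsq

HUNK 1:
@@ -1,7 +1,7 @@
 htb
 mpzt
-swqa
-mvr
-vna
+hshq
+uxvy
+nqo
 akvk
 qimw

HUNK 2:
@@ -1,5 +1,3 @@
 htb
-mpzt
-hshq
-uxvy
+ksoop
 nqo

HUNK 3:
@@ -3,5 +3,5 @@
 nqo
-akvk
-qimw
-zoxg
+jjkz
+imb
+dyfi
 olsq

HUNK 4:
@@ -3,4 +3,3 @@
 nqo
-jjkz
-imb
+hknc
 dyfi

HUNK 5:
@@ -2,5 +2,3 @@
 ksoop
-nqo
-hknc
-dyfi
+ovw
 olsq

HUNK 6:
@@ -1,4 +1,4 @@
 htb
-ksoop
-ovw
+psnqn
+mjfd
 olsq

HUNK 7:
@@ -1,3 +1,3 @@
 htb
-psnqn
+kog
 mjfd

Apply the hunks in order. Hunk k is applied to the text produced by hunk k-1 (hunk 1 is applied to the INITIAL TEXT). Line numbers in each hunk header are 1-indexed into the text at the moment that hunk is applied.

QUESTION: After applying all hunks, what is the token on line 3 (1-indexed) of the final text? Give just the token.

Hunk 1: at line 1 remove [swqa,mvr,vna] add [hshq,uxvy,nqo] -> 9 lines: htb mpzt hshq uxvy nqo akvk qimw zoxg olsq
Hunk 2: at line 1 remove [mpzt,hshq,uxvy] add [ksoop] -> 7 lines: htb ksoop nqo akvk qimw zoxg olsq
Hunk 3: at line 3 remove [akvk,qimw,zoxg] add [jjkz,imb,dyfi] -> 7 lines: htb ksoop nqo jjkz imb dyfi olsq
Hunk 4: at line 3 remove [jjkz,imb] add [hknc] -> 6 lines: htb ksoop nqo hknc dyfi olsq
Hunk 5: at line 2 remove [nqo,hknc,dyfi] add [ovw] -> 4 lines: htb ksoop ovw olsq
Hunk 6: at line 1 remove [ksoop,ovw] add [psnqn,mjfd] -> 4 lines: htb psnqn mjfd olsq
Hunk 7: at line 1 remove [psnqn] add [kog] -> 4 lines: htb kog mjfd olsq
Final line 3: mjfd

Answer: mjfd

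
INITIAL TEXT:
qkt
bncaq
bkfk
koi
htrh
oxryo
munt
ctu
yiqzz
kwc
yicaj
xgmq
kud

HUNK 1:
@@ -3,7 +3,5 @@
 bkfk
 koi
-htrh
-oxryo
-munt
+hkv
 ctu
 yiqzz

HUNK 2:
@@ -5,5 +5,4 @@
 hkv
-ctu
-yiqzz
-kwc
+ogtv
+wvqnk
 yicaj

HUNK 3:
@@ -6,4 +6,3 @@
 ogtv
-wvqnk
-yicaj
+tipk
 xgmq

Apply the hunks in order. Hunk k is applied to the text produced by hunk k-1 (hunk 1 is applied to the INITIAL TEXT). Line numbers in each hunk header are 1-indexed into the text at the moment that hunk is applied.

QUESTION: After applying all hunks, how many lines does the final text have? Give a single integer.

Answer: 9

Derivation:
Hunk 1: at line 3 remove [htrh,oxryo,munt] add [hkv] -> 11 lines: qkt bncaq bkfk koi hkv ctu yiqzz kwc yicaj xgmq kud
Hunk 2: at line 5 remove [ctu,yiqzz,kwc] add [ogtv,wvqnk] -> 10 lines: qkt bncaq bkfk koi hkv ogtv wvqnk yicaj xgmq kud
Hunk 3: at line 6 remove [wvqnk,yicaj] add [tipk] -> 9 lines: qkt bncaq bkfk koi hkv ogtv tipk xgmq kud
Final line count: 9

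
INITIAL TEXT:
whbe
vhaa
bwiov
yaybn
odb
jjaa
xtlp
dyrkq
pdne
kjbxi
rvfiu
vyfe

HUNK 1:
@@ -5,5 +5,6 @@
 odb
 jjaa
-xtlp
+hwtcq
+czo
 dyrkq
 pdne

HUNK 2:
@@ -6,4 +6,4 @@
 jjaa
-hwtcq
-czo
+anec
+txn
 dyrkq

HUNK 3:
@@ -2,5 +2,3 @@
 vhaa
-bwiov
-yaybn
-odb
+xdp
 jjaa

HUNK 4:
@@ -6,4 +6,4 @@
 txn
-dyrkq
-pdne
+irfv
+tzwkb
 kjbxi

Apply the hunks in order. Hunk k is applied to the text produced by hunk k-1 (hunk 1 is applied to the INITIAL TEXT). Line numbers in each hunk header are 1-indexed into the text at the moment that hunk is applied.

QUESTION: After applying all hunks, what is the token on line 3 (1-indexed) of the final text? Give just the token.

Answer: xdp

Derivation:
Hunk 1: at line 5 remove [xtlp] add [hwtcq,czo] -> 13 lines: whbe vhaa bwiov yaybn odb jjaa hwtcq czo dyrkq pdne kjbxi rvfiu vyfe
Hunk 2: at line 6 remove [hwtcq,czo] add [anec,txn] -> 13 lines: whbe vhaa bwiov yaybn odb jjaa anec txn dyrkq pdne kjbxi rvfiu vyfe
Hunk 3: at line 2 remove [bwiov,yaybn,odb] add [xdp] -> 11 lines: whbe vhaa xdp jjaa anec txn dyrkq pdne kjbxi rvfiu vyfe
Hunk 4: at line 6 remove [dyrkq,pdne] add [irfv,tzwkb] -> 11 lines: whbe vhaa xdp jjaa anec txn irfv tzwkb kjbxi rvfiu vyfe
Final line 3: xdp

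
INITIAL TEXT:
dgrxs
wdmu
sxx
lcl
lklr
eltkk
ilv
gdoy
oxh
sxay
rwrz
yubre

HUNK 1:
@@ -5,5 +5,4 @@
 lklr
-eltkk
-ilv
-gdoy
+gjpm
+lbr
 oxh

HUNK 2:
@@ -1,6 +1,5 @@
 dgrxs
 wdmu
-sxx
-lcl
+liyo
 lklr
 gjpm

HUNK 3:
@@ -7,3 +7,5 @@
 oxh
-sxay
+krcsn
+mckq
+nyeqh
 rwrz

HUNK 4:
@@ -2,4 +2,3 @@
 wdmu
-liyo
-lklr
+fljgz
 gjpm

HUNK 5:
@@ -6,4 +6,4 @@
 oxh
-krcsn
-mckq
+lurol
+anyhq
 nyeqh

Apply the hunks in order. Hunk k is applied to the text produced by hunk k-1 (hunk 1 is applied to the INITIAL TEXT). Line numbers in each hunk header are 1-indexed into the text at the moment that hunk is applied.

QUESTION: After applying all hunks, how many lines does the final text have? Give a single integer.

Answer: 11

Derivation:
Hunk 1: at line 5 remove [eltkk,ilv,gdoy] add [gjpm,lbr] -> 11 lines: dgrxs wdmu sxx lcl lklr gjpm lbr oxh sxay rwrz yubre
Hunk 2: at line 1 remove [sxx,lcl] add [liyo] -> 10 lines: dgrxs wdmu liyo lklr gjpm lbr oxh sxay rwrz yubre
Hunk 3: at line 7 remove [sxay] add [krcsn,mckq,nyeqh] -> 12 lines: dgrxs wdmu liyo lklr gjpm lbr oxh krcsn mckq nyeqh rwrz yubre
Hunk 4: at line 2 remove [liyo,lklr] add [fljgz] -> 11 lines: dgrxs wdmu fljgz gjpm lbr oxh krcsn mckq nyeqh rwrz yubre
Hunk 5: at line 6 remove [krcsn,mckq] add [lurol,anyhq] -> 11 lines: dgrxs wdmu fljgz gjpm lbr oxh lurol anyhq nyeqh rwrz yubre
Final line count: 11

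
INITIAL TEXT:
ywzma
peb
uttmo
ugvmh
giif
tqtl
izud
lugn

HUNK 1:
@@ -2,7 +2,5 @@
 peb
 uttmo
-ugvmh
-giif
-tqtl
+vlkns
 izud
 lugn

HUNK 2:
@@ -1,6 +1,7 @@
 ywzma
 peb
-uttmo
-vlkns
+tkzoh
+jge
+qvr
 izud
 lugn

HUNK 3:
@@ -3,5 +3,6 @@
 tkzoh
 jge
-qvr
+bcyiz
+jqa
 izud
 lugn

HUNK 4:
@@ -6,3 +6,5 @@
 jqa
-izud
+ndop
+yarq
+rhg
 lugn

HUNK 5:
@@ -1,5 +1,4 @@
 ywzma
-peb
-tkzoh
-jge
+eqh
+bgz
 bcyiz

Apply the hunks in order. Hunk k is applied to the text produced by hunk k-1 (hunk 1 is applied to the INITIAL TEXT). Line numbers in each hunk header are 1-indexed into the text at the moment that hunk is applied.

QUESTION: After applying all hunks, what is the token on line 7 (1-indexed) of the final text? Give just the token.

Answer: yarq

Derivation:
Hunk 1: at line 2 remove [ugvmh,giif,tqtl] add [vlkns] -> 6 lines: ywzma peb uttmo vlkns izud lugn
Hunk 2: at line 1 remove [uttmo,vlkns] add [tkzoh,jge,qvr] -> 7 lines: ywzma peb tkzoh jge qvr izud lugn
Hunk 3: at line 3 remove [qvr] add [bcyiz,jqa] -> 8 lines: ywzma peb tkzoh jge bcyiz jqa izud lugn
Hunk 4: at line 6 remove [izud] add [ndop,yarq,rhg] -> 10 lines: ywzma peb tkzoh jge bcyiz jqa ndop yarq rhg lugn
Hunk 5: at line 1 remove [peb,tkzoh,jge] add [eqh,bgz] -> 9 lines: ywzma eqh bgz bcyiz jqa ndop yarq rhg lugn
Final line 7: yarq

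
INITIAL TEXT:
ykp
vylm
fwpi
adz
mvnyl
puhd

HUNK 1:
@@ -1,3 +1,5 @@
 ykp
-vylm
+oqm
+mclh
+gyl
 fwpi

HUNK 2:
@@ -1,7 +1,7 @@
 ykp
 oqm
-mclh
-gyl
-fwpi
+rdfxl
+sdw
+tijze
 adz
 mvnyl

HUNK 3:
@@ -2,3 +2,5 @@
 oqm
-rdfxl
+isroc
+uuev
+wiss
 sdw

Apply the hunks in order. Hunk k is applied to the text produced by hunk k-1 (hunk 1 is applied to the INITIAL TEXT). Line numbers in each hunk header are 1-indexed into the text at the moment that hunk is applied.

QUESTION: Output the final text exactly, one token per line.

Answer: ykp
oqm
isroc
uuev
wiss
sdw
tijze
adz
mvnyl
puhd

Derivation:
Hunk 1: at line 1 remove [vylm] add [oqm,mclh,gyl] -> 8 lines: ykp oqm mclh gyl fwpi adz mvnyl puhd
Hunk 2: at line 1 remove [mclh,gyl,fwpi] add [rdfxl,sdw,tijze] -> 8 lines: ykp oqm rdfxl sdw tijze adz mvnyl puhd
Hunk 3: at line 2 remove [rdfxl] add [isroc,uuev,wiss] -> 10 lines: ykp oqm isroc uuev wiss sdw tijze adz mvnyl puhd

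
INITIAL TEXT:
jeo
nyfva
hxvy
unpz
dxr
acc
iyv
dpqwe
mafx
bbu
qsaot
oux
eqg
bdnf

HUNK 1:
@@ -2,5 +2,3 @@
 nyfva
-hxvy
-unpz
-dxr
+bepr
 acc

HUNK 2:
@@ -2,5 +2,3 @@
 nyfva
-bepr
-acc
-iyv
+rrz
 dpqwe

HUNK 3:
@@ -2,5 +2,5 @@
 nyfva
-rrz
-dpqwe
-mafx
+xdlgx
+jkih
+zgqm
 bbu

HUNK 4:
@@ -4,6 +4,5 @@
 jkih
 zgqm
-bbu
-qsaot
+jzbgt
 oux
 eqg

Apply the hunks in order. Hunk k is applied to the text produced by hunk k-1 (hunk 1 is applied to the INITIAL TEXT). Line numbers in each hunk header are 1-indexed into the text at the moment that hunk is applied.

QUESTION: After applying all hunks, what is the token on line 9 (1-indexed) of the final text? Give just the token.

Answer: bdnf

Derivation:
Hunk 1: at line 2 remove [hxvy,unpz,dxr] add [bepr] -> 12 lines: jeo nyfva bepr acc iyv dpqwe mafx bbu qsaot oux eqg bdnf
Hunk 2: at line 2 remove [bepr,acc,iyv] add [rrz] -> 10 lines: jeo nyfva rrz dpqwe mafx bbu qsaot oux eqg bdnf
Hunk 3: at line 2 remove [rrz,dpqwe,mafx] add [xdlgx,jkih,zgqm] -> 10 lines: jeo nyfva xdlgx jkih zgqm bbu qsaot oux eqg bdnf
Hunk 4: at line 4 remove [bbu,qsaot] add [jzbgt] -> 9 lines: jeo nyfva xdlgx jkih zgqm jzbgt oux eqg bdnf
Final line 9: bdnf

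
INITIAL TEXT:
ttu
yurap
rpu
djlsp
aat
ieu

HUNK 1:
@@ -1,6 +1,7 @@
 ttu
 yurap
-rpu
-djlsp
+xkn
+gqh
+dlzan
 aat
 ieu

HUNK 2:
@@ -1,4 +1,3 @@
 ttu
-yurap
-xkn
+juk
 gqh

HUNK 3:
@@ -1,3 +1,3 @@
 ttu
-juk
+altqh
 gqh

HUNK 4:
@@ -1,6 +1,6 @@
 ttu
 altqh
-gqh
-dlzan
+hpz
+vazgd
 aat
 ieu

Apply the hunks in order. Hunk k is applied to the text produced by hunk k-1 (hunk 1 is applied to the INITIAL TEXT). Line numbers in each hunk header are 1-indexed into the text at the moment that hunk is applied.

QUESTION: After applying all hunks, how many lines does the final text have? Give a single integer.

Answer: 6

Derivation:
Hunk 1: at line 1 remove [rpu,djlsp] add [xkn,gqh,dlzan] -> 7 lines: ttu yurap xkn gqh dlzan aat ieu
Hunk 2: at line 1 remove [yurap,xkn] add [juk] -> 6 lines: ttu juk gqh dlzan aat ieu
Hunk 3: at line 1 remove [juk] add [altqh] -> 6 lines: ttu altqh gqh dlzan aat ieu
Hunk 4: at line 1 remove [gqh,dlzan] add [hpz,vazgd] -> 6 lines: ttu altqh hpz vazgd aat ieu
Final line count: 6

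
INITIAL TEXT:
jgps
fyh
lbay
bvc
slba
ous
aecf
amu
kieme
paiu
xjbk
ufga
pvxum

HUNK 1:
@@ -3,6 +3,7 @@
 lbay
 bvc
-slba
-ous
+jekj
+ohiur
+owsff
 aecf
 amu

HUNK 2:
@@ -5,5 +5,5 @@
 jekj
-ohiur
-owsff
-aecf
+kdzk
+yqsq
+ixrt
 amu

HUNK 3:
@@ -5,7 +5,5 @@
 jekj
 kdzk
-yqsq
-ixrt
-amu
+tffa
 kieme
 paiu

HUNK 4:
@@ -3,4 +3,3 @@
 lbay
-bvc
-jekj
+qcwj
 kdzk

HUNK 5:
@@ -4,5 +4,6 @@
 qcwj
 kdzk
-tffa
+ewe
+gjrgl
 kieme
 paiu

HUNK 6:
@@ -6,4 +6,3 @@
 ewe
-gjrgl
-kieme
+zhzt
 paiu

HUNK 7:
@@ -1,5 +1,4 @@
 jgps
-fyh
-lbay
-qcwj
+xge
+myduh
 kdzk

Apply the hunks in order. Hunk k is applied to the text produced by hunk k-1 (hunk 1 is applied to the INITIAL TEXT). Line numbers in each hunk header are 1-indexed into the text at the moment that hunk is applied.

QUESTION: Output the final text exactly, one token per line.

Answer: jgps
xge
myduh
kdzk
ewe
zhzt
paiu
xjbk
ufga
pvxum

Derivation:
Hunk 1: at line 3 remove [slba,ous] add [jekj,ohiur,owsff] -> 14 lines: jgps fyh lbay bvc jekj ohiur owsff aecf amu kieme paiu xjbk ufga pvxum
Hunk 2: at line 5 remove [ohiur,owsff,aecf] add [kdzk,yqsq,ixrt] -> 14 lines: jgps fyh lbay bvc jekj kdzk yqsq ixrt amu kieme paiu xjbk ufga pvxum
Hunk 3: at line 5 remove [yqsq,ixrt,amu] add [tffa] -> 12 lines: jgps fyh lbay bvc jekj kdzk tffa kieme paiu xjbk ufga pvxum
Hunk 4: at line 3 remove [bvc,jekj] add [qcwj] -> 11 lines: jgps fyh lbay qcwj kdzk tffa kieme paiu xjbk ufga pvxum
Hunk 5: at line 4 remove [tffa] add [ewe,gjrgl] -> 12 lines: jgps fyh lbay qcwj kdzk ewe gjrgl kieme paiu xjbk ufga pvxum
Hunk 6: at line 6 remove [gjrgl,kieme] add [zhzt] -> 11 lines: jgps fyh lbay qcwj kdzk ewe zhzt paiu xjbk ufga pvxum
Hunk 7: at line 1 remove [fyh,lbay,qcwj] add [xge,myduh] -> 10 lines: jgps xge myduh kdzk ewe zhzt paiu xjbk ufga pvxum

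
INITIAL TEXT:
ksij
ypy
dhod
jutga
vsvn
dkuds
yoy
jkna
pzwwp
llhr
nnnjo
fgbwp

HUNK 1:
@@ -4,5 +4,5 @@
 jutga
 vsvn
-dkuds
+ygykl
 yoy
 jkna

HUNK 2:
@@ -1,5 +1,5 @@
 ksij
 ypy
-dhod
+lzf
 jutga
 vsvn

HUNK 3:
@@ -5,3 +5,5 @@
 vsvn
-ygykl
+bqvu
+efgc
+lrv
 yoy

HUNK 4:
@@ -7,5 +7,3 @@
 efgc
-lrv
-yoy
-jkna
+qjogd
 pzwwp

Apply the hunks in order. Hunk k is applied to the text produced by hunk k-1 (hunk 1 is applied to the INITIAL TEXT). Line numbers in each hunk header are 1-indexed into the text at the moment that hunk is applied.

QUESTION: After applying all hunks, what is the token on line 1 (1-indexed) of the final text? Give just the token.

Answer: ksij

Derivation:
Hunk 1: at line 4 remove [dkuds] add [ygykl] -> 12 lines: ksij ypy dhod jutga vsvn ygykl yoy jkna pzwwp llhr nnnjo fgbwp
Hunk 2: at line 1 remove [dhod] add [lzf] -> 12 lines: ksij ypy lzf jutga vsvn ygykl yoy jkna pzwwp llhr nnnjo fgbwp
Hunk 3: at line 5 remove [ygykl] add [bqvu,efgc,lrv] -> 14 lines: ksij ypy lzf jutga vsvn bqvu efgc lrv yoy jkna pzwwp llhr nnnjo fgbwp
Hunk 4: at line 7 remove [lrv,yoy,jkna] add [qjogd] -> 12 lines: ksij ypy lzf jutga vsvn bqvu efgc qjogd pzwwp llhr nnnjo fgbwp
Final line 1: ksij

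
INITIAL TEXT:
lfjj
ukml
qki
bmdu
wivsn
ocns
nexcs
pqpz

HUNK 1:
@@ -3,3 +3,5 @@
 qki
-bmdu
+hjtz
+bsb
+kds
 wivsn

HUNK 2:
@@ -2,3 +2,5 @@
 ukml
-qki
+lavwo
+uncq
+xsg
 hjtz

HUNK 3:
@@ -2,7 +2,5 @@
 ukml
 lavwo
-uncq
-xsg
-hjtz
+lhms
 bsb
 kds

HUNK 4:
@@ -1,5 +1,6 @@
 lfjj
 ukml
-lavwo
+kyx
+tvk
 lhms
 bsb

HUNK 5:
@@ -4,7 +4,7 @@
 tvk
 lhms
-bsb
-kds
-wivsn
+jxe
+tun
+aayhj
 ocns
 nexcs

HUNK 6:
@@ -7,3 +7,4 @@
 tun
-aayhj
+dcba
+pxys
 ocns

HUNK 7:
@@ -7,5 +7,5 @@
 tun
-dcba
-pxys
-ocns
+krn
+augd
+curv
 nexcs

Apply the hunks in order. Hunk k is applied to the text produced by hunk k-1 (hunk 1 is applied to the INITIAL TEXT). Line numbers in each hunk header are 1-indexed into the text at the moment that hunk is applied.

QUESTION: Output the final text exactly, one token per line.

Answer: lfjj
ukml
kyx
tvk
lhms
jxe
tun
krn
augd
curv
nexcs
pqpz

Derivation:
Hunk 1: at line 3 remove [bmdu] add [hjtz,bsb,kds] -> 10 lines: lfjj ukml qki hjtz bsb kds wivsn ocns nexcs pqpz
Hunk 2: at line 2 remove [qki] add [lavwo,uncq,xsg] -> 12 lines: lfjj ukml lavwo uncq xsg hjtz bsb kds wivsn ocns nexcs pqpz
Hunk 3: at line 2 remove [uncq,xsg,hjtz] add [lhms] -> 10 lines: lfjj ukml lavwo lhms bsb kds wivsn ocns nexcs pqpz
Hunk 4: at line 1 remove [lavwo] add [kyx,tvk] -> 11 lines: lfjj ukml kyx tvk lhms bsb kds wivsn ocns nexcs pqpz
Hunk 5: at line 4 remove [bsb,kds,wivsn] add [jxe,tun,aayhj] -> 11 lines: lfjj ukml kyx tvk lhms jxe tun aayhj ocns nexcs pqpz
Hunk 6: at line 7 remove [aayhj] add [dcba,pxys] -> 12 lines: lfjj ukml kyx tvk lhms jxe tun dcba pxys ocns nexcs pqpz
Hunk 7: at line 7 remove [dcba,pxys,ocns] add [krn,augd,curv] -> 12 lines: lfjj ukml kyx tvk lhms jxe tun krn augd curv nexcs pqpz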